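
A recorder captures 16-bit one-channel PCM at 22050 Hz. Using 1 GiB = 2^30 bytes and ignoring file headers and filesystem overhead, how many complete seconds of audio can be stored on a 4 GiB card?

97,391 seconds

Uncompressed byte rate = 22,050 × 2 × 1 = 44,100 bytes/s.
Capacity = 4 × 1,073,741,824 = 4,294,967,296 bytes.
4,294,967,296 / 44,100 ≈ 97391.55 s → 97,391 seconds.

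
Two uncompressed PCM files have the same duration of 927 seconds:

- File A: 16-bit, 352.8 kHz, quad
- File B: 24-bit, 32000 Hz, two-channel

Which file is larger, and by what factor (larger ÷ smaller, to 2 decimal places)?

File A, by a factor of 14.70

File A: 352,800 × 2 × 4 = 2,822,400 bytes/s.
File B: 32,000 × 3 × 2 = 192,000 bytes/s.
File A is larger; ratio = 2,616,364,800 / 177,984,000 = 14.70.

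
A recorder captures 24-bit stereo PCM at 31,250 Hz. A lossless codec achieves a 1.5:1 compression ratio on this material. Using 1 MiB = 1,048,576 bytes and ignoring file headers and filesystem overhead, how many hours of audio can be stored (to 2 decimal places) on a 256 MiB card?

0.60 hours

Uncompressed byte rate = 31,250 × 3 × 2 = 187,500 bytes/s.
After 1.5:1 compression, effective rate ≈ 125000 bytes/s.
Capacity = 256 × 1,048,576 = 268,435,456 bytes.
268,435,456 / effective rate ≈ 2147.48 s → 0.60 hours.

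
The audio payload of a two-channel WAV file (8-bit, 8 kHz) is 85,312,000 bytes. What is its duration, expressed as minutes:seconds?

88:52

Byte rate = 8,000 × 1 × 2 = 16,000 bytes/s.
Duration = 85,312,000 / 16,000 = 5,332 s.
5,332 s = 88:52.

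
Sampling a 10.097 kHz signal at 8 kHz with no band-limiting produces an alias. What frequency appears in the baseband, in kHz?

Nyquist = 8,000/2 = 4,000 Hz; 10,097 Hz exceeds it.
Alias = |10,097 − 1×8,000| = |10,097 − 8,000| = 2,097 Hz = 2.097 kHz.

2.097 kHz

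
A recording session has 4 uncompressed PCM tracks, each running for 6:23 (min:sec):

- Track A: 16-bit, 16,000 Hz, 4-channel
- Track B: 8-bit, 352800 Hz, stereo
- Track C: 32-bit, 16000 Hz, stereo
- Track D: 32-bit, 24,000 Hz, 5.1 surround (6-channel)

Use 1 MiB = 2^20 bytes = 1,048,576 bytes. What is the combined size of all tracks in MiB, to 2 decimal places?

561.62 MiB

6:23 (min:sec) = 383 s.
Track A: 16,000 × 383 × 2 × 4 = 49,024,000 bytes.
Track B: 352,800 × 383 × 1 × 2 = 270,244,800 bytes.
Track C: 16,000 × 383 × 4 × 2 = 49,024,000 bytes.
Track D: 24,000 × 383 × 4 × 6 = 220,608,000 bytes.
Total = 588,900,800 bytes = 561.62 MiB.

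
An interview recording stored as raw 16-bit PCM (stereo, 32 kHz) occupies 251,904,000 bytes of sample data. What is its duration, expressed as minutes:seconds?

Byte rate = 32,000 × 2 × 2 = 128,000 bytes/s.
Duration = 251,904,000 / 128,000 = 1,968 s.
1,968 s = 32:48.

32:48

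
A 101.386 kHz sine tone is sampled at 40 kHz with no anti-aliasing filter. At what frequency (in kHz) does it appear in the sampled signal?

18.614 kHz

Nyquist = 40,000/2 = 20,000 Hz; 101,386 Hz exceeds it.
Alias = |101,386 − 3×40,000| = |101,386 − 120,000| = 18,614 Hz = 18.614 kHz.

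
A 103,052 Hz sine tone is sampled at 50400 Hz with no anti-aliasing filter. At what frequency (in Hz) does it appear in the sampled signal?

Nyquist = 50,400/2 = 25,200 Hz; 103,052 Hz exceeds it.
Alias = |103,052 − 2×50,400| = |103,052 − 100,800| = 2,252 Hz.

2,252 Hz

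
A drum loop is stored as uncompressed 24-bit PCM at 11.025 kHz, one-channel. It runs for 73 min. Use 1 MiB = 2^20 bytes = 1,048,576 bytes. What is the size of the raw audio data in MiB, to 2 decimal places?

138.16 MiB

Duration = 73 min = 4,380 s.
Bytes = 11,025 samples/s × 4,380 s × 3 bytes/sample × 1 ch = 144,868,500 bytes.
144,868,500 / 1,048,576 = 138.16 MiB.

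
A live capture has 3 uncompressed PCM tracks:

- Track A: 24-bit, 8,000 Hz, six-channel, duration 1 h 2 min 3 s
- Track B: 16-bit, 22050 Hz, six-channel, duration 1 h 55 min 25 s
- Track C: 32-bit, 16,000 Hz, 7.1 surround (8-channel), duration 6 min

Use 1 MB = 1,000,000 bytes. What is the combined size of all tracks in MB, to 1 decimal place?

Track A: 1 h 2 min 3 s = 3,723 s; 8,000 × 3,723 × 3 × 6 = 536,112,000 bytes.
Track B: 1 h 55 min 25 s = 6,925 s; 22,050 × 6,925 × 2 × 6 = 1,832,355,000 bytes.
Track C: 6 min = 360 s; 16,000 × 360 × 4 × 8 = 184,320,000 bytes.
Total = 2,552,787,000 bytes = 2552.8 MB.

2552.8 MB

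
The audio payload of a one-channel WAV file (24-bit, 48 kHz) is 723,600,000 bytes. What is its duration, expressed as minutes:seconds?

83:45

Byte rate = 48,000 × 3 × 1 = 144,000 bytes/s.
Duration = 723,600,000 / 144,000 = 5,025 s.
5,025 s = 83:45.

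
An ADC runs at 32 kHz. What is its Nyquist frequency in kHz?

16 kHz

Nyquist frequency = sample rate / 2 = 32,000 / 2 = 16 kHz.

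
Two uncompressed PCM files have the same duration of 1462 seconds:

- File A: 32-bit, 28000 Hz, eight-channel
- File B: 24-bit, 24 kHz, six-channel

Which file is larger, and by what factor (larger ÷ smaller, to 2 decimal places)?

File A, by a factor of 2.07

File A: 28,000 × 4 × 8 = 896,000 bytes/s.
File B: 24,000 × 3 × 6 = 432,000 bytes/s.
File A is larger; ratio = 1,309,952,000 / 631,584,000 = 2.07.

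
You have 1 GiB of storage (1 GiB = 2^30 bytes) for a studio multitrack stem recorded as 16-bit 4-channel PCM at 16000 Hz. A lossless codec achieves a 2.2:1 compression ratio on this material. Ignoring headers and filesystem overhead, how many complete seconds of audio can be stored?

18,454 seconds

Uncompressed byte rate = 16,000 × 2 × 4 = 128,000 bytes/s.
After 2.2:1 compression, effective rate ≈ 58181.82 bytes/s.
Capacity = 1 × 1,073,741,824 = 1,073,741,824 bytes.
1,073,741,824 / effective rate ≈ 18454.94 s → 18,454 seconds.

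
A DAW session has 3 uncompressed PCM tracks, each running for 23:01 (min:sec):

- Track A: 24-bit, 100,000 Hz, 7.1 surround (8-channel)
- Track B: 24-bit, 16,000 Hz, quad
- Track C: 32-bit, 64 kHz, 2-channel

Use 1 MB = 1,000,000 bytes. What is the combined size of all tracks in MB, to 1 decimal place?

4286.6 MB

23:01 (min:sec) = 1,381 s.
Track A: 100,000 × 1,381 × 3 × 8 = 3,314,400,000 bytes.
Track B: 16,000 × 1,381 × 3 × 4 = 265,152,000 bytes.
Track C: 64,000 × 1,381 × 4 × 2 = 707,072,000 bytes.
Total = 4,286,624,000 bytes = 4286.6 MB.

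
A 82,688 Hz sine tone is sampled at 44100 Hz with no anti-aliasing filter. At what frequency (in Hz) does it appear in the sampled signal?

5,512 Hz

Nyquist = 44,100/2 = 22,050 Hz; 82,688 Hz exceeds it.
Alias = |82,688 − 2×44,100| = |82,688 − 88,200| = 5,512 Hz.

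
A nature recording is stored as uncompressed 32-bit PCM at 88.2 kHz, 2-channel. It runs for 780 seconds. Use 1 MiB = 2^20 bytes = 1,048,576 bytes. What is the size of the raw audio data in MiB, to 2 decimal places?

524.87 MiB

Bytes = 88,200 samples/s × 780 s × 4 bytes/sample × 2 ch = 550,368,000 bytes.
550,368,000 / 1,048,576 = 524.87 MiB.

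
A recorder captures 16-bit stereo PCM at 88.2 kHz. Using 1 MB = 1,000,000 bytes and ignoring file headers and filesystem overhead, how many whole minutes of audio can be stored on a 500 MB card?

Uncompressed byte rate = 88,200 × 2 × 2 = 352,800 bytes/s.
Capacity = 500 × 1,000,000 = 500,000,000 bytes.
500,000,000 / 352,800 ≈ 1417.23 s → 23 minutes.

23 minutes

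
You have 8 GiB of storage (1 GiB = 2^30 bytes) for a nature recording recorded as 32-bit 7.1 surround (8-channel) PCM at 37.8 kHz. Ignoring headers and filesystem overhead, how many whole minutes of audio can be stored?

Uncompressed byte rate = 37,800 × 4 × 8 = 1,209,600 bytes/s.
Capacity = 8 × 1,073,741,824 = 8,589,934,592 bytes.
8,589,934,592 / 1,209,600 ≈ 7101.47 s → 118 minutes.

118 minutes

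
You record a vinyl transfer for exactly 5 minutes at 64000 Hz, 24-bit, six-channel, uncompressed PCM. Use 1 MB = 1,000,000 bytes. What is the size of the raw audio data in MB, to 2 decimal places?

345.60 MB

Duration = exactly 5 minutes = 300 s.
Bytes = 64,000 samples/s × 300 s × 3 bytes/sample × 6 ch = 345,600,000 bytes.
345,600,000 / 1,000,000 = 345.60 MB.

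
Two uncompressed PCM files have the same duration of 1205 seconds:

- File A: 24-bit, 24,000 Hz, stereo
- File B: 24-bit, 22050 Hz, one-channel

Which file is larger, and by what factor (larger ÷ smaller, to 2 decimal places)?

File A: 24,000 × 3 × 2 = 144,000 bytes/s.
File B: 22,050 × 3 × 1 = 66,150 bytes/s.
File A is larger; ratio = 173,520,000 / 79,710,750 = 2.18.

File A, by a factor of 2.18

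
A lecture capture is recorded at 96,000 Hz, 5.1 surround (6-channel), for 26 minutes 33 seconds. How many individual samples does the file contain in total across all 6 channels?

917,568,000 samples

26 minutes 33 seconds = 1,593 s.
96,000 × 1,593 s × 6 ch = 917,568,000 samples.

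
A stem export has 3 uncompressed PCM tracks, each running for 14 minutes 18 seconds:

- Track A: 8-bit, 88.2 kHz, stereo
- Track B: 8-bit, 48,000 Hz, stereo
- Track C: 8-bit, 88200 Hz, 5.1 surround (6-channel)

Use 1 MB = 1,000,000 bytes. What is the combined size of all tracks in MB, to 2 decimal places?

14 minutes 18 seconds = 858 s.
Track A: 88,200 × 858 × 1 × 2 = 151,351,200 bytes.
Track B: 48,000 × 858 × 1 × 2 = 82,368,000 bytes.
Track C: 88,200 × 858 × 1 × 6 = 454,053,600 bytes.
Total = 687,772,800 bytes = 687.77 MB.

687.77 MB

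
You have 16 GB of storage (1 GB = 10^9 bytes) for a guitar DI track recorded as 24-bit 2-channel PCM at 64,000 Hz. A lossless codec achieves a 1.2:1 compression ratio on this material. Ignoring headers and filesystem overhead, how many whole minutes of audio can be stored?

Uncompressed byte rate = 64,000 × 3 × 2 = 384,000 bytes/s.
After 1.2:1 compression, effective rate ≈ 320000 bytes/s.
Capacity = 16 × 1,000,000,000 = 16,000,000,000 bytes.
16,000,000,000 / effective rate ≈ 50000 s → 833 minutes.

833 minutes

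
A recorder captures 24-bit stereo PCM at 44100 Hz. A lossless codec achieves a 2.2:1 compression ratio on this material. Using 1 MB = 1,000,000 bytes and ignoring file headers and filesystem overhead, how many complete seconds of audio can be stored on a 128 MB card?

Uncompressed byte rate = 44,100 × 3 × 2 = 264,600 bytes/s.
After 2.2:1 compression, effective rate ≈ 120272.73 bytes/s.
Capacity = 128 × 1,000,000 = 128,000,000 bytes.
128,000,000 / effective rate ≈ 1064.25 s → 1,064 seconds.

1,064 seconds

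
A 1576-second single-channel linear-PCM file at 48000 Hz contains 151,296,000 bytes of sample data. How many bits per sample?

Bytes per sample = 151,296,000 / (48,000 × 1,576 × 1) = 151,296,000 / 75,648,000 = 2.
Bit depth = 2 × 8 = 16 bits.

16 bits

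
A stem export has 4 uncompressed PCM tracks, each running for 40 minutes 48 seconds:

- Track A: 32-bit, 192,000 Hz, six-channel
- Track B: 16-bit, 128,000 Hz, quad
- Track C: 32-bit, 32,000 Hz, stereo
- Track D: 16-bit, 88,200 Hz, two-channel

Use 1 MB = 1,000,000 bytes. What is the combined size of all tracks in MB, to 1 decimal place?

15277.5 MB

40 minutes 48 seconds = 2,448 s.
Track A: 192,000 × 2,448 × 4 × 6 = 11,280,384,000 bytes.
Track B: 128,000 × 2,448 × 2 × 4 = 2,506,752,000 bytes.
Track C: 32,000 × 2,448 × 4 × 2 = 626,688,000 bytes.
Track D: 88,200 × 2,448 × 2 × 2 = 863,654,400 bytes.
Total = 15,277,478,400 bytes = 15277.5 MB.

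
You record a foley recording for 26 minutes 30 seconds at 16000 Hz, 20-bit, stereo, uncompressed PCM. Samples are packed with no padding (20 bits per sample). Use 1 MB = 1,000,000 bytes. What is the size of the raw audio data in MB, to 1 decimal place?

127.2 MB

Duration = 26 minutes 30 seconds = 1,590 s.
Bits = 16,000 × 1,590 × 20 × 2 = 1,017,600,000 bits = 127,200,000 bytes.
127,200,000 / 1,000,000 = 127.2 MB.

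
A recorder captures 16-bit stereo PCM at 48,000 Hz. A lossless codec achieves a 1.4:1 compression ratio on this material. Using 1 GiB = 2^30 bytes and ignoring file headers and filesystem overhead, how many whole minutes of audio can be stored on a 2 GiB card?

260 minutes

Uncompressed byte rate = 48,000 × 2 × 2 = 192,000 bytes/s.
After 1.4:1 compression, effective rate ≈ 137142.86 bytes/s.
Capacity = 2 × 1,073,741,824 = 2,147,483,648 bytes.
2,147,483,648 / effective rate ≈ 15658.73 s → 260 minutes.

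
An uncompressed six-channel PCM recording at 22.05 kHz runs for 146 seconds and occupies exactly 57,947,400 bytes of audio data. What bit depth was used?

24 bits

Bytes per sample = 57,947,400 / (22,050 × 146 × 6) = 57,947,400 / 19,315,800 = 3.
Bit depth = 3 × 8 = 24 bits.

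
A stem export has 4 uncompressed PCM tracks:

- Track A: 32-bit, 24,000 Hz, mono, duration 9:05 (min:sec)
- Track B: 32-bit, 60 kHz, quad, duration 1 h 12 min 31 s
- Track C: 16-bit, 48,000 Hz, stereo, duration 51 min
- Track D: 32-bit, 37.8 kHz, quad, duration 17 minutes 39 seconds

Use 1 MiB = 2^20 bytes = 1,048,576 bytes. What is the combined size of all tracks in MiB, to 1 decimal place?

5204.5 MiB

Track A: 9:05 (min:sec) = 545 s; 24,000 × 545 × 4 × 1 = 52,320,000 bytes.
Track B: 1 h 12 min 31 s = 4,351 s; 60,000 × 4,351 × 4 × 4 = 4,176,960,000 bytes.
Track C: 51 min = 3,060 s; 48,000 × 3,060 × 2 × 2 = 587,520,000 bytes.
Track D: 17 minutes 39 seconds = 1,059 s; 37,800 × 1,059 × 4 × 4 = 640,483,200 bytes.
Total = 5,457,283,200 bytes = 5204.5 MiB.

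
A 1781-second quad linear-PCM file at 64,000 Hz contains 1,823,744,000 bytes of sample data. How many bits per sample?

32 bits

Bytes per sample = 1,823,744,000 / (64,000 × 1,781 × 4) = 1,823,744,000 / 455,936,000 = 4.
Bit depth = 4 × 8 = 32 bits.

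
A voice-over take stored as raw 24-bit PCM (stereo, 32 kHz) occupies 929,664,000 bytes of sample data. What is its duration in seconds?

Byte rate = 32,000 × 3 × 2 = 192,000 bytes/s.
Duration = 929,664,000 / 192,000 = 4,842 s.

4,842 seconds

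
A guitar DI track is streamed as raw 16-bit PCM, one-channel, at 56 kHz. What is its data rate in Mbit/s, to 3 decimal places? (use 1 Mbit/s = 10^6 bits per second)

0.896 Mbit/s

Bit rate = 56,000 × 16 × 1 = 896,000 bits/s.
= 0.896 Mbit/s.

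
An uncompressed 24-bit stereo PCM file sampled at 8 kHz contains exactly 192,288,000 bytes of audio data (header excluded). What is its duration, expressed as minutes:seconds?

66:46

Byte rate = 8,000 × 3 × 2 = 48,000 bytes/s.
Duration = 192,288,000 / 48,000 = 4,006 s.
4,006 s = 66:46.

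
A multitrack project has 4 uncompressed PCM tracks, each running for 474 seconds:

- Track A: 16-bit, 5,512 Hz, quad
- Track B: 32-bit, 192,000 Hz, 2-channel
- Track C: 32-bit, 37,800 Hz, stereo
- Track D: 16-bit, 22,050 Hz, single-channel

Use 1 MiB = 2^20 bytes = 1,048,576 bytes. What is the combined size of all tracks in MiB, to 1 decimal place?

870.9 MiB

Track A: 5,512 × 474 × 2 × 4 = 20,901,504 bytes.
Track B: 192,000 × 474 × 4 × 2 = 728,064,000 bytes.
Track C: 37,800 × 474 × 4 × 2 = 143,337,600 bytes.
Track D: 22,050 × 474 × 2 × 1 = 20,903,400 bytes.
Total = 913,206,504 bytes = 870.9 MiB.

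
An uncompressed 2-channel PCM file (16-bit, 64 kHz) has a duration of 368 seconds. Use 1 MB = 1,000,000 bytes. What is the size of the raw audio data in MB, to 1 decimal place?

Bytes = 64,000 samples/s × 368 s × 2 bytes/sample × 2 ch = 94,208,000 bytes.
94,208,000 / 1,000,000 = 94.2 MB.

94.2 MB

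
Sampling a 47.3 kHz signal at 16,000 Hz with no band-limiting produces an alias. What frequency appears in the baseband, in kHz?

0.7 kHz

Nyquist = 16,000/2 = 8,000 Hz; 47,300 Hz exceeds it.
Alias = |47,300 − 3×16,000| = |47,300 − 48,000| = 700 Hz = 0.7 kHz.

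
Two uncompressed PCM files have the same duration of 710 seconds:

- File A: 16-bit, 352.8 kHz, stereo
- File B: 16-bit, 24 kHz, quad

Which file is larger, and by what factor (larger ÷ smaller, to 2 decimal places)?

File A: 352,800 × 2 × 2 = 1,411,200 bytes/s.
File B: 24,000 × 2 × 4 = 192,000 bytes/s.
File A is larger; ratio = 1,001,952,000 / 136,320,000 = 7.35.

File A, by a factor of 7.35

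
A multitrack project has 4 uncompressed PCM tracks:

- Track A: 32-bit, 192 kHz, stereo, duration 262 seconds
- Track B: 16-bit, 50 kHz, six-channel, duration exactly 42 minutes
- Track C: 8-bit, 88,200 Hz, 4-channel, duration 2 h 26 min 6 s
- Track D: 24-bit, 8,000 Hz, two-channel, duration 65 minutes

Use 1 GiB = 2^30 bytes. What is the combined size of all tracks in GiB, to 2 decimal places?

4.84 GiB

Track A: 192,000 × 262 × 4 × 2 = 402,432,000 bytes.
Track B: exactly 42 minutes = 2,520 s; 50,000 × 2,520 × 2 × 6 = 1,512,000,000 bytes.
Track C: 2 h 26 min 6 s = 8,766 s; 88,200 × 8,766 × 1 × 4 = 3,092,644,800 bytes.
Track D: 65 minutes = 3,900 s; 8,000 × 3,900 × 3 × 2 = 187,200,000 bytes.
Total = 5,194,276,800 bytes = 4.84 GiB.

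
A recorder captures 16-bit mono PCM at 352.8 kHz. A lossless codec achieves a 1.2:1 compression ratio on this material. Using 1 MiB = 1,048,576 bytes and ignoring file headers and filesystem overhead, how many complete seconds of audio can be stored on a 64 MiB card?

114 seconds

Uncompressed byte rate = 352,800 × 2 × 1 = 705,600 bytes/s.
After 1.2:1 compression, effective rate ≈ 588000 bytes/s.
Capacity = 64 × 1,048,576 = 67,108,864 bytes.
67,108,864 / effective rate ≈ 114.13 s → 114 seconds.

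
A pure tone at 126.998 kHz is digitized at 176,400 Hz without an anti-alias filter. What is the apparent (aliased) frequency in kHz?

49.402 kHz

Nyquist = 176,400/2 = 88,200 Hz; 126,998 Hz exceeds it.
Alias = |126,998 − 1×176,400| = |126,998 − 176,400| = 49,402 Hz = 49.402 kHz.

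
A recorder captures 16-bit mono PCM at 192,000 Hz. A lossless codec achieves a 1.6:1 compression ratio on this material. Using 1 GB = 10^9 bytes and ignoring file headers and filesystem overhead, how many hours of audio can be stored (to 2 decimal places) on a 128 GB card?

148.15 hours

Uncompressed byte rate = 192,000 × 2 × 1 = 384,000 bytes/s.
After 1.6:1 compression, effective rate ≈ 240000 bytes/s.
Capacity = 128 × 1,000,000,000 = 128,000,000,000 bytes.
128,000,000,000 / effective rate ≈ 533333.33 s → 148.15 hours.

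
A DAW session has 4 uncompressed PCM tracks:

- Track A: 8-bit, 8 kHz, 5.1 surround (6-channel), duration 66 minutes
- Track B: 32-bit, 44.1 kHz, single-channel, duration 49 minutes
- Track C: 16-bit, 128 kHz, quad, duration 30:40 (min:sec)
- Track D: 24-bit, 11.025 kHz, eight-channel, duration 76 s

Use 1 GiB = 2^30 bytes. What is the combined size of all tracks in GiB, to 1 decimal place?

Track A: 66 minutes = 3,960 s; 8,000 × 3,960 × 1 × 6 = 190,080,000 bytes.
Track B: 49 minutes = 2,940 s; 44,100 × 2,940 × 4 × 1 = 518,616,000 bytes.
Track C: 30:40 (min:sec) = 1,840 s; 128,000 × 1,840 × 2 × 4 = 1,884,160,000 bytes.
Track D: 11,025 × 76 × 3 × 8 = 20,109,600 bytes.
Total = 2,612,965,600 bytes = 2.4 GiB.

2.4 GiB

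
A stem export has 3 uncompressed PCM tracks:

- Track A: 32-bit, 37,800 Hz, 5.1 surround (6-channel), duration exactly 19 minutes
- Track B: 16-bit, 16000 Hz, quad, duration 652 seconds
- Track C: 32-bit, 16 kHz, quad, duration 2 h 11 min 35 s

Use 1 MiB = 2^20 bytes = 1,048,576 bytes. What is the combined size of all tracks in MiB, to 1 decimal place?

Track A: exactly 19 minutes = 1,140 s; 37,800 × 1,140 × 4 × 6 = 1,034,208,000 bytes.
Track B: 16,000 × 652 × 2 × 4 = 83,456,000 bytes.
Track C: 2 h 11 min 35 s = 7,895 s; 16,000 × 7,895 × 4 × 4 = 2,021,120,000 bytes.
Total = 3,138,784,000 bytes = 2993.4 MiB.

2993.4 MiB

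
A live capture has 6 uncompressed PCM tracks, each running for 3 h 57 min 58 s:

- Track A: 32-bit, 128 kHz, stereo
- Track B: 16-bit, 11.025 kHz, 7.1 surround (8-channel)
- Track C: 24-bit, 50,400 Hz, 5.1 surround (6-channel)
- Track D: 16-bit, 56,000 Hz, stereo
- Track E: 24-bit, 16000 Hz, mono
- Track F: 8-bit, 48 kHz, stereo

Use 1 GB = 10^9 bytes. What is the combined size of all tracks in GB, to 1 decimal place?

35.3 GB

3 h 57 min 58 s = 14,278 s.
Track A: 128,000 × 14,278 × 4 × 2 = 14,620,672,000 bytes.
Track B: 11,025 × 14,278 × 2 × 8 = 2,518,639,200 bytes.
Track C: 50,400 × 14,278 × 3 × 6 = 12,953,001,600 bytes.
Track D: 56,000 × 14,278 × 2 × 2 = 3,198,272,000 bytes.
Track E: 16,000 × 14,278 × 3 × 1 = 685,344,000 bytes.
Track F: 48,000 × 14,278 × 1 × 2 = 1,370,688,000 bytes.
Total = 35,346,616,800 bytes = 35.3 GB.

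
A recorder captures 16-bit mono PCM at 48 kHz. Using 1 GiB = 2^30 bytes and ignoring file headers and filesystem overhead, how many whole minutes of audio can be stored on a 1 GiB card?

186 minutes

Uncompressed byte rate = 48,000 × 2 × 1 = 96,000 bytes/s.
Capacity = 1 × 1,073,741,824 = 1,073,741,824 bytes.
1,073,741,824 / 96,000 ≈ 11184.81 s → 186 minutes.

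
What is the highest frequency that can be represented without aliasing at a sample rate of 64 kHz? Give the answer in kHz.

32 kHz

Nyquist frequency = sample rate / 2 = 64,000 / 2 = 32 kHz.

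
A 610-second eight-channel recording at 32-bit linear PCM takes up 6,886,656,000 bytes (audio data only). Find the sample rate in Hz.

352,800 Hz

Bytes = sample_rate × seconds × bytes_per_sample × channels.
sample_rate = 6,886,656,000 / (610 × 4 × 8) = 6,886,656,000 / 19,520 = 352,800 Hz.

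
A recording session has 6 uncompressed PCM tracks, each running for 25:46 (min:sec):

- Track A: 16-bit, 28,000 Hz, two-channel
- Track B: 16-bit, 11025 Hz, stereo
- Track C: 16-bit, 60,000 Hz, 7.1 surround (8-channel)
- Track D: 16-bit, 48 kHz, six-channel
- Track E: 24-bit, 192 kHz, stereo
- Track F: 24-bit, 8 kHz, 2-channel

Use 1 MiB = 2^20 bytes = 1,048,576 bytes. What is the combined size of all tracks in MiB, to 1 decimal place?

25:46 (min:sec) = 1,546 s.
Track A: 28,000 × 1,546 × 2 × 2 = 173,152,000 bytes.
Track B: 11,025 × 1,546 × 2 × 2 = 68,178,600 bytes.
Track C: 60,000 × 1,546 × 2 × 8 = 1,484,160,000 bytes.
Track D: 48,000 × 1,546 × 2 × 6 = 890,496,000 bytes.
Track E: 192,000 × 1,546 × 3 × 2 = 1,780,992,000 bytes.
Track F: 8,000 × 1,546 × 3 × 2 = 74,208,000 bytes.
Total = 4,471,186,600 bytes = 4264.1 MiB.

4264.1 MiB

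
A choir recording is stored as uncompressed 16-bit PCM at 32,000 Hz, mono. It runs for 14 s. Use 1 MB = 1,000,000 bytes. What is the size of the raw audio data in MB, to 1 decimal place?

0.9 MB

Bytes = 32,000 samples/s × 14 s × 2 bytes/sample × 1 ch = 896,000 bytes.
896,000 / 1,000,000 = 0.9 MB.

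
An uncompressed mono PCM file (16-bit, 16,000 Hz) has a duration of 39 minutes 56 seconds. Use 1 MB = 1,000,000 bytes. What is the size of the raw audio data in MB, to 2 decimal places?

Duration = 39 minutes 56 seconds = 2,396 s.
Bytes = 16,000 samples/s × 2,396 s × 2 bytes/sample × 1 ch = 76,672,000 bytes.
76,672,000 / 1,000,000 = 76.67 MB.

76.67 MB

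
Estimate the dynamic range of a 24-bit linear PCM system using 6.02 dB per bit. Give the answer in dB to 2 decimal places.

24 × 6.02 = 144.48 dB.

144.48 dB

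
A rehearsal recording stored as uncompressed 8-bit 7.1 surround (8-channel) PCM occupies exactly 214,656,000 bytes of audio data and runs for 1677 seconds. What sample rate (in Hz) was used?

Bytes = sample_rate × seconds × bytes_per_sample × channels.
sample_rate = 214,656,000 / (1,677 × 1 × 8) = 214,656,000 / 13,416 = 16,000 Hz.

16,000 Hz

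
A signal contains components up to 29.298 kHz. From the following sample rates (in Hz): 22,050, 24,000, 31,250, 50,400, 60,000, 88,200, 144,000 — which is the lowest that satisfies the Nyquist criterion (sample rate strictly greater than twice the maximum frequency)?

Need sample rate > 2 × 29,298 = 58,596 Hz.
Lowest listed rate above 58,596 Hz is 60,000 Hz.

60,000 Hz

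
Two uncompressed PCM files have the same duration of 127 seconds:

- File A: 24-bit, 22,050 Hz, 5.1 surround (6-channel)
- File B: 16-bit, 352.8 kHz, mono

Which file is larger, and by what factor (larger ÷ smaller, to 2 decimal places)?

File A: 22,050 × 3 × 6 = 396,900 bytes/s.
File B: 352,800 × 2 × 1 = 705,600 bytes/s.
File B is larger; ratio = 89,611,200 / 50,406,300 = 1.78.

File B, by a factor of 1.78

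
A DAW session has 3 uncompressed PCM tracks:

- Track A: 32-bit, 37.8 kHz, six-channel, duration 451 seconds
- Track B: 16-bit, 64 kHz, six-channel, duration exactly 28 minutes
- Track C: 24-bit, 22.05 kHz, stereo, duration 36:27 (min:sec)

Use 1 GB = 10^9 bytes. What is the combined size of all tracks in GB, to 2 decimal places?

1.99 GB

Track A: 37,800 × 451 × 4 × 6 = 409,147,200 bytes.
Track B: exactly 28 minutes = 1,680 s; 64,000 × 1,680 × 2 × 6 = 1,290,240,000 bytes.
Track C: 36:27 (min:sec) = 2,187 s; 22,050 × 2,187 × 3 × 2 = 289,340,100 bytes.
Total = 1,988,727,300 bytes = 1.99 GB.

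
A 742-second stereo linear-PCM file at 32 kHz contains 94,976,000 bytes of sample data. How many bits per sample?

Bytes per sample = 94,976,000 / (32,000 × 742 × 2) = 94,976,000 / 47,488,000 = 2.
Bit depth = 2 × 8 = 16 bits.

16 bits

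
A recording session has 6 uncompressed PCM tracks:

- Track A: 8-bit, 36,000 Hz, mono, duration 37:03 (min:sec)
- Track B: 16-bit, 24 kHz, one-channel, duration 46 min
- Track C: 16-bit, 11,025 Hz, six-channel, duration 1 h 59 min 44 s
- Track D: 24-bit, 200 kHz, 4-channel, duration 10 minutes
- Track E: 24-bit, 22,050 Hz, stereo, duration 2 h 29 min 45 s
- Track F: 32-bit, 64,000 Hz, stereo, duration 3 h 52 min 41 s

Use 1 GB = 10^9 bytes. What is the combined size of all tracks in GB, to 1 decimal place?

Track A: 37:03 (min:sec) = 2,223 s; 36,000 × 2,223 × 1 × 1 = 80,028,000 bytes.
Track B: 46 min = 2,760 s; 24,000 × 2,760 × 2 × 1 = 132,480,000 bytes.
Track C: 1 h 59 min 44 s = 7,184 s; 11,025 × 7,184 × 2 × 6 = 950,443,200 bytes.
Track D: 10 minutes = 600 s; 200,000 × 600 × 3 × 4 = 1,440,000,000 bytes.
Track E: 2 h 29 min 45 s = 8,985 s; 22,050 × 8,985 × 3 × 2 = 1,188,715,500 bytes.
Track F: 3 h 52 min 41 s = 13,961 s; 64,000 × 13,961 × 4 × 2 = 7,148,032,000 bytes.
Total = 10,939,698,700 bytes = 10.9 GB.

10.9 GB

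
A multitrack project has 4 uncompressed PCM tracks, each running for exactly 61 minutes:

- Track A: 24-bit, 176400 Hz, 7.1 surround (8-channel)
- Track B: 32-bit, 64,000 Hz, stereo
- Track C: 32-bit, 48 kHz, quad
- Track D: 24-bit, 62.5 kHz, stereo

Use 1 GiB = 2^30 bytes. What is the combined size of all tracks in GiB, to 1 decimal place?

exactly 61 minutes = 3,660 s.
Track A: 176,400 × 3,660 × 3 × 8 = 15,494,976,000 bytes.
Track B: 64,000 × 3,660 × 4 × 2 = 1,873,920,000 bytes.
Track C: 48,000 × 3,660 × 4 × 4 = 2,810,880,000 bytes.
Track D: 62,500 × 3,660 × 3 × 2 = 1,372,500,000 bytes.
Total = 21,552,276,000 bytes = 20.1 GiB.

20.1 GiB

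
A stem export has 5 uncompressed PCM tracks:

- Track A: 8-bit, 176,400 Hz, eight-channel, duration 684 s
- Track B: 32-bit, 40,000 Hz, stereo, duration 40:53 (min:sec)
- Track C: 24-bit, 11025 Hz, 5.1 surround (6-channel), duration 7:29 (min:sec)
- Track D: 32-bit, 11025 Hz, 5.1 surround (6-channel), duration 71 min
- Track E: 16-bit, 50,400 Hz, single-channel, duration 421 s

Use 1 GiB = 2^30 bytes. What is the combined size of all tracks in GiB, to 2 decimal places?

Track A: 176,400 × 684 × 1 × 8 = 965,260,800 bytes.
Track B: 40:53 (min:sec) = 2,453 s; 40,000 × 2,453 × 4 × 2 = 784,960,000 bytes.
Track C: 7:29 (min:sec) = 449 s; 11,025 × 449 × 3 × 6 = 89,104,050 bytes.
Track D: 71 min = 4,260 s; 11,025 × 4,260 × 4 × 6 = 1,127,196,000 bytes.
Track E: 50,400 × 421 × 2 × 1 = 42,436,800 bytes.
Total = 3,008,957,650 bytes = 2.80 GiB.

2.80 GiB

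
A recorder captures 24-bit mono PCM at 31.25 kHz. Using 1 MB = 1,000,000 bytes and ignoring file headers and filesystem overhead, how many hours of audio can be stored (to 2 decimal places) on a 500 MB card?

1.48 hours

Uncompressed byte rate = 31,250 × 3 × 1 = 93,750 bytes/s.
Capacity = 500 × 1,000,000 = 500,000,000 bytes.
500,000,000 / 93,750 ≈ 5333.33 s → 1.48 hours.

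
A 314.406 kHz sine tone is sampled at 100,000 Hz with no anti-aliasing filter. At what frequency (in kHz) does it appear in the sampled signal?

Nyquist = 100,000/2 = 50,000 Hz; 314,406 Hz exceeds it.
Alias = |314,406 − 3×100,000| = |314,406 − 300,000| = 14,406 Hz = 14.406 kHz.

14.406 kHz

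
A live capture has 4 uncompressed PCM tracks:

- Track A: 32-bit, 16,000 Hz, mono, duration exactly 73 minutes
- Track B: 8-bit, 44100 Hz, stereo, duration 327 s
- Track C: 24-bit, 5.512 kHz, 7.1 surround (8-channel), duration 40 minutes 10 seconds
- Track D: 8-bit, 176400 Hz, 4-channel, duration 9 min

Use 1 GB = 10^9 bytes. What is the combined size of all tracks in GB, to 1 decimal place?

1.0 GB

Track A: exactly 73 minutes = 4,380 s; 16,000 × 4,380 × 4 × 1 = 280,320,000 bytes.
Track B: 44,100 × 327 × 1 × 2 = 28,841,400 bytes.
Track C: 40 minutes 10 seconds = 2,410 s; 5,512 × 2,410 × 3 × 8 = 318,814,080 bytes.
Track D: 9 min = 540 s; 176,400 × 540 × 1 × 4 = 381,024,000 bytes.
Total = 1,008,999,480 bytes = 1.0 GB.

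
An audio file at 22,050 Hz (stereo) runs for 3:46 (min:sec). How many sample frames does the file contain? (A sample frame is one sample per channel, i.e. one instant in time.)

4,983,300 sample frames

3:46 (min:sec) = 226 s.
22,050 samples/s × 226 s = 4,983,300 frames.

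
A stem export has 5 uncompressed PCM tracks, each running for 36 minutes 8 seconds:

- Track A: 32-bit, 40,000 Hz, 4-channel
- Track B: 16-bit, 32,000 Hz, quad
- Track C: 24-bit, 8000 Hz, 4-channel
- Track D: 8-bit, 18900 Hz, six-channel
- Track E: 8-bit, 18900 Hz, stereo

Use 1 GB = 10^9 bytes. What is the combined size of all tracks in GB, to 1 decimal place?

36 minutes 8 seconds = 2,168 s.
Track A: 40,000 × 2,168 × 4 × 4 = 1,387,520,000 bytes.
Track B: 32,000 × 2,168 × 2 × 4 = 555,008,000 bytes.
Track C: 8,000 × 2,168 × 3 × 4 = 208,128,000 bytes.
Track D: 18,900 × 2,168 × 1 × 6 = 245,851,200 bytes.
Track E: 18,900 × 2,168 × 1 × 2 = 81,950,400 bytes.
Total = 2,478,457,600 bytes = 2.5 GB.

2.5 GB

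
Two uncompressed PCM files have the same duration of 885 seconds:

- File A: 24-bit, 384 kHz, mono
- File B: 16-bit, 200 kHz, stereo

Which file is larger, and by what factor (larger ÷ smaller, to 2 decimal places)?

File A: 384,000 × 3 × 1 = 1,152,000 bytes/s.
File B: 200,000 × 2 × 2 = 800,000 bytes/s.
File A is larger; ratio = 1,019,520,000 / 708,000,000 = 1.44.

File A, by a factor of 1.44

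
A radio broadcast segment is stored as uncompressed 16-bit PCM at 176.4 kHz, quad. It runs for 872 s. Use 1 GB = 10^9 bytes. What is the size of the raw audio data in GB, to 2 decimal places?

Bytes = 176,400 samples/s × 872 s × 2 bytes/sample × 4 ch = 1,230,566,400 bytes.
1,230,566,400 / 1,000,000,000 = 1.23 GB.

1.23 GB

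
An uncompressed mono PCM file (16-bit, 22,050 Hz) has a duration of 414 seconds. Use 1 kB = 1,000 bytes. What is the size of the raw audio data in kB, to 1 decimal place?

Bytes = 22,050 samples/s × 414 s × 2 bytes/sample × 1 ch = 18,257,400 bytes.
18,257,400 / 1,000 = 18257.4 kB.

18257.4 kB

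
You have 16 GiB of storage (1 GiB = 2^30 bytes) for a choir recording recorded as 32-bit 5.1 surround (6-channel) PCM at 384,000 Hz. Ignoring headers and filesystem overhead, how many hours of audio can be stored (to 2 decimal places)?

0.52 hours

Uncompressed byte rate = 384,000 × 4 × 6 = 9,216,000 bytes/s.
Capacity = 16 × 1,073,741,824 = 17,179,869,184 bytes.
17,179,869,184 / 9,216,000 ≈ 1864.14 s → 0.52 hours.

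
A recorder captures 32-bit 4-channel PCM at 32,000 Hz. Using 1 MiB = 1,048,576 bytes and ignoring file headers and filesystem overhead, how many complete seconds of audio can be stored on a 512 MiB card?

Uncompressed byte rate = 32,000 × 4 × 4 = 512,000 bytes/s.
Capacity = 512 × 1,048,576 = 536,870,912 bytes.
536,870,912 / 512,000 ≈ 1048.58 s → 1,048 seconds.

1,048 seconds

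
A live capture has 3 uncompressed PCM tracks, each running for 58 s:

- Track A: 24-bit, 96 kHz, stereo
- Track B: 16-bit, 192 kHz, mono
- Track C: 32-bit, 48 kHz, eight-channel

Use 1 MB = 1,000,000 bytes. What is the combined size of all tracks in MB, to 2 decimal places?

144.77 MB

Track A: 96,000 × 58 × 3 × 2 = 33,408,000 bytes.
Track B: 192,000 × 58 × 2 × 1 = 22,272,000 bytes.
Track C: 48,000 × 58 × 4 × 8 = 89,088,000 bytes.
Total = 144,768,000 bytes = 144.77 MB.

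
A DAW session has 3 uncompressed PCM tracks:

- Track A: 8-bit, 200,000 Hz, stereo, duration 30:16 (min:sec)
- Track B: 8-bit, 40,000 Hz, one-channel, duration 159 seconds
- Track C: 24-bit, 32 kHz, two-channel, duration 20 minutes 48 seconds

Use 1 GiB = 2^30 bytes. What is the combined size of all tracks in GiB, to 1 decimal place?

0.9 GiB

Track A: 30:16 (min:sec) = 1,816 s; 200,000 × 1,816 × 1 × 2 = 726,400,000 bytes.
Track B: 40,000 × 159 × 1 × 1 = 6,360,000 bytes.
Track C: 20 minutes 48 seconds = 1,248 s; 32,000 × 1,248 × 3 × 2 = 239,616,000 bytes.
Total = 972,376,000 bytes = 0.9 GiB.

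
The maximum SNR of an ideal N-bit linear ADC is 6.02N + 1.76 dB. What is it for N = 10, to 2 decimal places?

6.02 × 10 + 1.76 = 61.96 dB.

61.96 dB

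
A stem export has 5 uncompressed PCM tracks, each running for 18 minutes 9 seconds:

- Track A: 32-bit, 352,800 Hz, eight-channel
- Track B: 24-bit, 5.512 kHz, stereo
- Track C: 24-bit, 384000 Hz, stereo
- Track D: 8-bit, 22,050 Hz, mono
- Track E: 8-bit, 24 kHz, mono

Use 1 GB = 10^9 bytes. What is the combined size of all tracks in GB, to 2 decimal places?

14.89 GB

18 minutes 9 seconds = 1,089 s.
Track A: 352,800 × 1,089 × 4 × 8 = 12,294,374,400 bytes.
Track B: 5,512 × 1,089 × 3 × 2 = 36,015,408 bytes.
Track C: 384,000 × 1,089 × 3 × 2 = 2,509,056,000 bytes.
Track D: 22,050 × 1,089 × 1 × 1 = 24,012,450 bytes.
Track E: 24,000 × 1,089 × 1 × 1 = 26,136,000 bytes.
Total = 14,889,594,258 bytes = 14.89 GB.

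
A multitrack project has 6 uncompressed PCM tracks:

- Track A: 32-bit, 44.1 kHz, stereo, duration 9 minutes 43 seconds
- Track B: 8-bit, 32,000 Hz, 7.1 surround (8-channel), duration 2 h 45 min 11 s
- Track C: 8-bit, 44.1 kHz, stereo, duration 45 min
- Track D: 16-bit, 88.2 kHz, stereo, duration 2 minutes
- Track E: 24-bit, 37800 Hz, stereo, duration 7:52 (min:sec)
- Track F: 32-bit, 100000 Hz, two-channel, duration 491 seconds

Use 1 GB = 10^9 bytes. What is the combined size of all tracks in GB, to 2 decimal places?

3.52 GB

Track A: 9 minutes 43 seconds = 583 s; 44,100 × 583 × 4 × 2 = 205,682,400 bytes.
Track B: 2 h 45 min 11 s = 9,911 s; 32,000 × 9,911 × 1 × 8 = 2,537,216,000 bytes.
Track C: 45 min = 2,700 s; 44,100 × 2,700 × 1 × 2 = 238,140,000 bytes.
Track D: 2 minutes = 120 s; 88,200 × 120 × 2 × 2 = 42,336,000 bytes.
Track E: 7:52 (min:sec) = 472 s; 37,800 × 472 × 3 × 2 = 107,049,600 bytes.
Track F: 100,000 × 491 × 4 × 2 = 392,800,000 bytes.
Total = 3,523,224,000 bytes = 3.52 GB.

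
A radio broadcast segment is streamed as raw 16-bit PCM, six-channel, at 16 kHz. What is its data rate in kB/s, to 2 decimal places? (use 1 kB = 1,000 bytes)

Bit rate = 16,000 × 16 × 6 = 1,536,000 bits/s.
1,536,000 / 8 = 192,000 B/s = 192.00 kB/s.

192.00 kB/s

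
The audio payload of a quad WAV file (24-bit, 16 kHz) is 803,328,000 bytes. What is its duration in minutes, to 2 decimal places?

69.73 minutes

Byte rate = 16,000 × 3 × 4 = 192,000 bytes/s.
Duration = 803,328,000 / 192,000 = 4,184 s.
4,184 s / 60 = 69.73 minutes.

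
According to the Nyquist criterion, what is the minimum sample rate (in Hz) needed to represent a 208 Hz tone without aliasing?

416 Hz

Minimum sample rate = 2 × 208 Hz = 416 Hz.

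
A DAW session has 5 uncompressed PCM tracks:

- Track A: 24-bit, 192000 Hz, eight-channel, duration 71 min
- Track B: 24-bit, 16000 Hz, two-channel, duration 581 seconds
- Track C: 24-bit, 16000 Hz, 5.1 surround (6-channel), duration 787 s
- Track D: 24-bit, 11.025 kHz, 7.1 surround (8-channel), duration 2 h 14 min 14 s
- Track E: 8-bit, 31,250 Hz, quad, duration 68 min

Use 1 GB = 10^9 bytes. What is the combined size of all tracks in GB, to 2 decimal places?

22.55 GB

Track A: 71 min = 4,260 s; 192,000 × 4,260 × 3 × 8 = 19,630,080,000 bytes.
Track B: 16,000 × 581 × 3 × 2 = 55,776,000 bytes.
Track C: 16,000 × 787 × 3 × 6 = 226,656,000 bytes.
Track D: 2 h 14 min 14 s = 8,054 s; 11,025 × 8,054 × 3 × 8 = 2,131,088,400 bytes.
Track E: 68 min = 4,080 s; 31,250 × 4,080 × 1 × 4 = 510,000,000 bytes.
Total = 22,553,600,400 bytes = 22.55 GB.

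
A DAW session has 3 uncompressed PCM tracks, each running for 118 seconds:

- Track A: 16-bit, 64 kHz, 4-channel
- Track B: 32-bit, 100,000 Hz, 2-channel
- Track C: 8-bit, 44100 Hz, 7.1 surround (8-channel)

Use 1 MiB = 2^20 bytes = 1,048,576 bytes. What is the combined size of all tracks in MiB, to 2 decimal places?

187.35 MiB

Track A: 64,000 × 118 × 2 × 4 = 60,416,000 bytes.
Track B: 100,000 × 118 × 4 × 2 = 94,400,000 bytes.
Track C: 44,100 × 118 × 1 × 8 = 41,630,400 bytes.
Total = 196,446,400 bytes = 187.35 MiB.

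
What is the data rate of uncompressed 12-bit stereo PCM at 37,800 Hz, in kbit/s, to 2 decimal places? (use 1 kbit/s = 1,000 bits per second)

907.20 kbit/s

Bit rate = 37,800 × 12 × 2 = 907,200 bits/s.
= 907.20 kbit/s.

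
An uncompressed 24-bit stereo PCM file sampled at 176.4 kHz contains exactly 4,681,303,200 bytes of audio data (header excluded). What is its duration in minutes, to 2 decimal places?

Byte rate = 176,400 × 3 × 2 = 1,058,400 bytes/s.
Duration = 4,681,303,200 / 1,058,400 = 4,423 s.
4,423 s / 60 = 73.72 minutes.

73.72 minutes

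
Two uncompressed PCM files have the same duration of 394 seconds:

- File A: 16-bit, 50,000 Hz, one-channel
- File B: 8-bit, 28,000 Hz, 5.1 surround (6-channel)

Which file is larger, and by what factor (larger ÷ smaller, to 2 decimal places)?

File A: 50,000 × 2 × 1 = 100,000 bytes/s.
File B: 28,000 × 1 × 6 = 168,000 bytes/s.
File B is larger; ratio = 66,192,000 / 39,400,000 = 1.68.

File B, by a factor of 1.68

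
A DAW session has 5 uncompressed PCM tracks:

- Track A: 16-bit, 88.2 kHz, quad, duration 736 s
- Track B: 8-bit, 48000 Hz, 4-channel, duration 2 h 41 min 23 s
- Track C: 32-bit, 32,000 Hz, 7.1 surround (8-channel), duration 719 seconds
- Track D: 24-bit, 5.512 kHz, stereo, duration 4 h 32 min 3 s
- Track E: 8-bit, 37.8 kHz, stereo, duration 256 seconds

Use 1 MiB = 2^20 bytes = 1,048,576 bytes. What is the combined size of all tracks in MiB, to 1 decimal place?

Track A: 88,200 × 736 × 2 × 4 = 519,321,600 bytes.
Track B: 2 h 41 min 23 s = 9,683 s; 48,000 × 9,683 × 1 × 4 = 1,859,136,000 bytes.
Track C: 32,000 × 719 × 4 × 8 = 736,256,000 bytes.
Track D: 4 h 32 min 3 s = 16,323 s; 5,512 × 16,323 × 3 × 2 = 539,834,256 bytes.
Track E: 37,800 × 256 × 1 × 2 = 19,353,600 bytes.
Total = 3,673,901,456 bytes = 3503.7 MiB.

3503.7 MiB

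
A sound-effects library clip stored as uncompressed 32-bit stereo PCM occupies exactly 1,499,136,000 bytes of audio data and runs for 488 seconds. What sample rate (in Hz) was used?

384,000 Hz

Bytes = sample_rate × seconds × bytes_per_sample × channels.
sample_rate = 1,499,136,000 / (488 × 4 × 2) = 1,499,136,000 / 3,904 = 384,000 Hz.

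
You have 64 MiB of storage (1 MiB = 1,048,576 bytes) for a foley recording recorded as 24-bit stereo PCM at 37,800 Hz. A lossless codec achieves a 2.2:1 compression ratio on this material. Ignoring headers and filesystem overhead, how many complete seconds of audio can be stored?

650 seconds

Uncompressed byte rate = 37,800 × 3 × 2 = 226,800 bytes/s.
After 2.2:1 compression, effective rate ≈ 103090.91 bytes/s.
Capacity = 64 × 1,048,576 = 67,108,864 bytes.
67,108,864 / effective rate ≈ 650.97 s → 650 seconds.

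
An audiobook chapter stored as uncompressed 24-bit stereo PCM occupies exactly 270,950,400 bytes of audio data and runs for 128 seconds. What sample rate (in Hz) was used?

Bytes = sample_rate × seconds × bytes_per_sample × channels.
sample_rate = 270,950,400 / (128 × 3 × 2) = 270,950,400 / 768 = 352,800 Hz.

352,800 Hz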